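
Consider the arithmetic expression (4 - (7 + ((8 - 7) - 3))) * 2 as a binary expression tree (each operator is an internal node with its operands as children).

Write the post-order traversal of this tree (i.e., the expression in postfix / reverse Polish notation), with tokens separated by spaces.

4 7 8 7 - 3 - + - 2 *

Post-order on an expression tree gives postfix notation: for each operator, emit left operand, right operand, then the operator.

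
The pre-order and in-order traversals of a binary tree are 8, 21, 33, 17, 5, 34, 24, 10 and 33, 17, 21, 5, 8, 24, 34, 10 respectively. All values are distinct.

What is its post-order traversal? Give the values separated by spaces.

17 33 5 21 24 10 34 8

The first element of pre-order is the root; it splits in-order into left and right subtrees.
Root 8: left subtree has 4 nodes {33, 17, 21, 5}, right has 3 {24, 34, 10}.
  Root 21: left subtree has 2 nodes {33, 17}, right has 1 {5}.
    Root 33: left subtree has 0 nodes { }, right has 1 {17}.
  Root 34: left subtree has 1 node {24}, right has 1 {10}.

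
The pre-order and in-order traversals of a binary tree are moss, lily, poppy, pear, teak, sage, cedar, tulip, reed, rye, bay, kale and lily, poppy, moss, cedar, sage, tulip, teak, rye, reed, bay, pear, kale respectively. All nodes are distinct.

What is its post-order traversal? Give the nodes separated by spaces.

The first element of pre-order is the root; it splits in-order into left and right subtrees.
Root moss: left subtree has 2 nodes {lily, poppy}, right has 9 {cedar, sage, tulip, teak, rye, reed, bay, pear, kale}.
  Root lily: left subtree has 0 nodes { }, right has 1 {poppy}.
  Root pear: left subtree has 7 nodes {cedar, sage, tulip, teak, rye, reed, bay}, right has 1 {kale}.
    Root teak: left subtree has 3 nodes {cedar, sage, tulip}, right has 3 {rye, reed, bay}.
      Root sage: left subtree has 1 node {cedar}, right has 1 {tulip}.
      Root reed: left subtree has 1 node {rye}, right has 1 {bay}.

poppy lily cedar tulip sage rye bay reed teak kale pear moss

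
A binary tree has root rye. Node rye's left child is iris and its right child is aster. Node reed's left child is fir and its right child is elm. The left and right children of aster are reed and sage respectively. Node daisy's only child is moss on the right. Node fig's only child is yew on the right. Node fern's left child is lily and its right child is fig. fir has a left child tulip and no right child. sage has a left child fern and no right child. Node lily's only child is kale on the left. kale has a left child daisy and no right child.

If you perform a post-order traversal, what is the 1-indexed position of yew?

10

Post-order visits the left subtree, then the right subtree, then the node.
At rye: go left to iris.
  iris is a leaf — visit iris.
At rye: go right to aster.
  At aster: go left to reed.
    At reed: go left to fir.
      At fir: go left to tulip.
        tulip is a leaf — visit tulip.
      At fir: no right child.
      Visit fir.
    At reed: go right to elm.
      elm is a leaf — visit elm.
    Visit reed.
  At aster: go right to sage.
    At sage: go left to fern.
      At fern: go left to lily.
        At lily: go left to kale.
          At kale: go left to daisy.
            At daisy: no left child.
            At daisy: go right to moss.
              moss is a leaf — visit moss.
            Visit daisy.
          At kale: no right child.
          Visit kale.
        At lily: no right child.
        Visit lily.
      At fern: go right to fig.
        At fig: no left child.
        At fig: go right to yew.
          yew is a leaf — visit yew.
        Visit fig.
      Visit fern.
    At sage: no right child.
    Visit sage.
  Visit aster.
Visit rye.
Full post-order sequence: iris, tulip, fir, elm, reed, moss, daisy, kale, lily, yew, fig, fern, sage, aster, rye.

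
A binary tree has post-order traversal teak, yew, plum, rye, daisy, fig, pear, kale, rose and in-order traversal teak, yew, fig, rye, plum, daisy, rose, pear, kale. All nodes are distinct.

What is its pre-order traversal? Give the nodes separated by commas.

rose, fig, yew, teak, daisy, rye, plum, kale, pear

The last element of post-order is the root; it splits in-order into left and right subtrees.
Root rose: left subtree has 6 nodes {teak, yew, fig, rye, plum, daisy}, right has 2 {pear, kale}.
  Root fig: left subtree has 2 nodes {teak, yew}, right has 3 {rye, plum, daisy}.
    Root yew: left subtree has 1 node {teak}, right has 0 { }.
    Root daisy: left subtree has 2 nodes {rye, plum}, right has 0 { }.
      Root rye: left subtree has 0 nodes { }, right has 1 {plum}.
  Root kale: left subtree has 1 node {pear}, right has 0 { }.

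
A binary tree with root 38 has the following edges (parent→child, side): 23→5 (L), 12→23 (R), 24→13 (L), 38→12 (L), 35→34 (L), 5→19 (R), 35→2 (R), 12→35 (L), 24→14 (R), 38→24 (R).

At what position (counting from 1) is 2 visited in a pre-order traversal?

5

Pre-order visits the node, then its left subtree, then its right subtree.
Visit 38.
At 38: go left to 12.
  Visit 12.
  At 12: go left to 35.
    Visit 35.
    At 35: go left to 34.
      34 is a leaf — visit 34.
    At 35: go right to 2.
      2 is a leaf — visit 2.
  At 12: go right to 23.
    Visit 23.
    At 23: go left to 5.
      Visit 5.
      At 5: no left child.
      At 5: go right to 19.
        19 is a leaf — visit 19.
    At 23: no right child.
At 38: go right to 24.
  Visit 24.
  At 24: go left to 13.
    13 is a leaf — visit 13.
  At 24: go right to 14.
    14 is a leaf — visit 14.
Full pre-order sequence: 38, 12, 35, 34, 2, 23, 5, 19, 24, 13, 14.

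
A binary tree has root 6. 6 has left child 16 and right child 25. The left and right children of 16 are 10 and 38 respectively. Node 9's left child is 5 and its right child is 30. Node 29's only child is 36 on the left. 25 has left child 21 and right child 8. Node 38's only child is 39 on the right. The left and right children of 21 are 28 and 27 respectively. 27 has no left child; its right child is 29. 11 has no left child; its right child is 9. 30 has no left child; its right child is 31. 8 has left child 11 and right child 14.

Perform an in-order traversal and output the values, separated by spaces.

10 16 38 39 6 28 21 27 36 29 25 11 5 9 30 31 8 14

In-order visits the left subtree, then the node, then the right subtree.
At 6: go left to 16.
  At 16: go left to 10.
    10 is a leaf — visit 10.
  Visit 16.
  At 16: go right to 38.
    At 38: no left child.
    Visit 38.
    At 38: go right to 39.
      39 is a leaf — visit 39.
Visit 6.
At 6: go right to 25.
  At 25: go left to 21.
    At 21: go left to 28.
      28 is a leaf — visit 28.
    Visit 21.
    At 21: go right to 27.
      At 27: no left child.
      Visit 27.
      At 27: go right to 29.
        At 29: go left to 36.
          36 is a leaf — visit 36.
        Visit 29.
        At 29: no right child.
  Visit 25.
  At 25: go right to 8.
    At 8: go left to 11.
      At 11: no left child.
      Visit 11.
      At 11: go right to 9.
        At 9: go left to 5.
          5 is a leaf — visit 5.
        Visit 9.
        At 9: go right to 30.
          At 30: no left child.
          Visit 30.
          At 30: go right to 31.
            31 is a leaf — visit 31.
    Visit 8.
    At 8: go right to 14.
      14 is a leaf — visit 14.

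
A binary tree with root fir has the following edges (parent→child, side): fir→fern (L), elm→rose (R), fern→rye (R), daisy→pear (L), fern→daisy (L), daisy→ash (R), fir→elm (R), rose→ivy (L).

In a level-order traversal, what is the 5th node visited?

Level-order visits nodes level by level from the root, left to right within each level.
Level 0: fir
Level 1: fern, elm
Level 2: daisy, rye, rose
Level 3: pear, ash, ivy
Full level-order sequence: fir, fern, elm, daisy, rye, rose, pear, ash, ivy.

rye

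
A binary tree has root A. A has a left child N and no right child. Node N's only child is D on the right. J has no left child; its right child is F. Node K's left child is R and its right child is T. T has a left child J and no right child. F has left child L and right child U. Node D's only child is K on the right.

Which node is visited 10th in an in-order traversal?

In-order visits the left subtree, then the node, then the right subtree.
At A: go left to N.
  At N: no left child.
  Visit N.
  At N: go right to D.
    At D: no left child.
    Visit D.
    At D: go right to K.
      At K: go left to R.
        R is a leaf — visit R.
      Visit K.
      At K: go right to T.
        At T: go left to J.
          At J: no left child.
          Visit J.
          At J: go right to F.
            At F: go left to L.
              L is a leaf — visit L.
            Visit F.
            At F: go right to U.
              U is a leaf — visit U.
        Visit T.
        At T: no right child.
Visit A.
At A: no right child.
Full in-order sequence: N, D, R, K, J, L, F, U, T, A.

A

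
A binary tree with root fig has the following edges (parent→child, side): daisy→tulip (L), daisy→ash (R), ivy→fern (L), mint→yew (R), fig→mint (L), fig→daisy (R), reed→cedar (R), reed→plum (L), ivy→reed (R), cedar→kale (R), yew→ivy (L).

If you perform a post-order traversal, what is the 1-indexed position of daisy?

11

Post-order visits the left subtree, then the right subtree, then the node.
At fig: go left to mint.
  At mint: no left child.
  At mint: go right to yew.
    At yew: go left to ivy.
      At ivy: go left to fern.
        fern is a leaf — visit fern.
      At ivy: go right to reed.
        At reed: go left to plum.
          plum is a leaf — visit plum.
        At reed: go right to cedar.
          At cedar: no left child.
          At cedar: go right to kale.
            kale is a leaf — visit kale.
          Visit cedar.
        Visit reed.
      Visit ivy.
    At yew: no right child.
    Visit yew.
  Visit mint.
At fig: go right to daisy.
  At daisy: go left to tulip.
    tulip is a leaf — visit tulip.
  At daisy: go right to ash.
    ash is a leaf — visit ash.
  Visit daisy.
Visit fig.
Full post-order sequence: fern, plum, kale, cedar, reed, ivy, yew, mint, tulip, ash, daisy, fig.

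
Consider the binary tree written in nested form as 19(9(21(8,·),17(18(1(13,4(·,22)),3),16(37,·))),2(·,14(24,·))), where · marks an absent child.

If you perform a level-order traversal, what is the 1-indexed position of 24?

Level-order visits nodes level by level from the root, left to right within each level.
Level 0: 19
Level 1: 9, 2
Level 2: 21, 17, 14
Level 3: 8, 18, 16, 24
Level 4: 1, 3, 37
Level 5: 13, 4
Level 6: 22
Full level-order sequence: 19, 9, 2, 21, 17, 14, 8, 18, 16, 24, 1, 3, 37, 13, 4, 22.

10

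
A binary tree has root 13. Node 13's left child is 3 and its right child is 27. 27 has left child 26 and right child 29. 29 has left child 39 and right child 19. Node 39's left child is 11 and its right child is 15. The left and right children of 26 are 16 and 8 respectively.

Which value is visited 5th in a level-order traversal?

29

Level-order visits nodes level by level from the root, left to right within each level.
Level 0: 13
Level 1: 3, 27
Level 2: 26, 29
Level 3: 16, 8, 39, 19
Level 4: 11, 15
Full level-order sequence: 13, 3, 27, 26, 29, 16, 8, 39, 19, 11, 15.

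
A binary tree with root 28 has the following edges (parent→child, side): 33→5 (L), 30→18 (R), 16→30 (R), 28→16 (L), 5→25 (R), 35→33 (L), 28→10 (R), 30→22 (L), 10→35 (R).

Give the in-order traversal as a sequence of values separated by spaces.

16 22 30 18 28 10 5 25 33 35

In-order visits the left subtree, then the node, then the right subtree.
At 28: go left to 16.
  At 16: no left child.
  Visit 16.
  At 16: go right to 30.
    At 30: go left to 22.
      22 is a leaf — visit 22.
    Visit 30.
    At 30: go right to 18.
      18 is a leaf — visit 18.
Visit 28.
At 28: go right to 10.
  At 10: no left child.
  Visit 10.
  At 10: go right to 35.
    At 35: go left to 33.
      At 33: go left to 5.
        At 5: no left child.
        Visit 5.
        At 5: go right to 25.
          25 is a leaf — visit 25.
      Visit 33.
      At 33: no right child.
    Visit 35.
    At 35: no right child.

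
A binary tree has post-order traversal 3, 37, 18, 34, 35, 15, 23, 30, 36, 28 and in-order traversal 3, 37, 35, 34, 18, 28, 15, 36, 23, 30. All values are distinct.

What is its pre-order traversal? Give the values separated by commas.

28, 35, 37, 3, 34, 18, 36, 15, 30, 23

The last element of post-order is the root; it splits in-order into left and right subtrees.
Root 28: left subtree has 5 nodes {3, 37, 35, 34, 18}, right has 4 {15, 36, 23, 30}.
  Root 35: left subtree has 2 nodes {3, 37}, right has 2 {34, 18}.
    Root 37: left subtree has 1 node {3}, right has 0 { }.
    Root 34: left subtree has 0 nodes { }, right has 1 {18}.
  Root 36: left subtree has 1 node {15}, right has 2 {23, 30}.
    Root 30: left subtree has 1 node {23}, right has 0 { }.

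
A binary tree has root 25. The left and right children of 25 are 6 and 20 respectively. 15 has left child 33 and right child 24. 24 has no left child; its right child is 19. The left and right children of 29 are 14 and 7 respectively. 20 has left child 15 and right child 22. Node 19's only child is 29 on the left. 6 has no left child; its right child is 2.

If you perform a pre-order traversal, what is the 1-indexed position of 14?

10

Pre-order visits the node, then its left subtree, then its right subtree.
Visit 25.
At 25: go left to 6.
  Visit 6.
  At 6: no left child.
  At 6: go right to 2.
    2 is a leaf — visit 2.
At 25: go right to 20.
  Visit 20.
  At 20: go left to 15.
    Visit 15.
    At 15: go left to 33.
      33 is a leaf — visit 33.
    At 15: go right to 24.
      Visit 24.
      At 24: no left child.
      At 24: go right to 19.
        Visit 19.
        At 19: go left to 29.
          Visit 29.
          At 29: go left to 14.
            14 is a leaf — visit 14.
          At 29: go right to 7.
            7 is a leaf — visit 7.
        At 19: no right child.
  At 20: go right to 22.
    22 is a leaf — visit 22.
Full pre-order sequence: 25, 6, 2, 20, 15, 33, 24, 19, 29, 14, 7, 22.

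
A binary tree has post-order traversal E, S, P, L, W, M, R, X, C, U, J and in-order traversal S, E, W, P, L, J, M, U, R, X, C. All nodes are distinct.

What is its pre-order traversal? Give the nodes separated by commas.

The last element of post-order is the root; it splits in-order into left and right subtrees.
Root J: left subtree has 5 nodes {S, E, W, P, L}, right has 5 {M, U, R, X, C}.
  Root W: left subtree has 2 nodes {S, E}, right has 2 {P, L}.
    Root S: left subtree has 0 nodes { }, right has 1 {E}.
    Root L: left subtree has 1 node {P}, right has 0 { }.
  Root U: left subtree has 1 node {M}, right has 3 {R, X, C}.
    Root C: left subtree has 2 nodes {R, X}, right has 0 { }.
      Root X: left subtree has 1 node {R}, right has 0 { }.

J, W, S, E, L, P, U, M, C, X, R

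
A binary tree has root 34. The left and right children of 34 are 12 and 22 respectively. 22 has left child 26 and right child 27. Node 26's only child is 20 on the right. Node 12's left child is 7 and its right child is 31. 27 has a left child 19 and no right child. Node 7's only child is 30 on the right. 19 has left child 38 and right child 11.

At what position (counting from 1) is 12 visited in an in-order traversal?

In-order visits the left subtree, then the node, then the right subtree.
At 34: go left to 12.
  At 12: go left to 7.
    At 7: no left child.
    Visit 7.
    At 7: go right to 30.
      30 is a leaf — visit 30.
  Visit 12.
  At 12: go right to 31.
    31 is a leaf — visit 31.
Visit 34.
At 34: go right to 22.
  At 22: go left to 26.
    At 26: no left child.
    Visit 26.
    At 26: go right to 20.
      20 is a leaf — visit 20.
  Visit 22.
  At 22: go right to 27.
    At 27: go left to 19.
      At 19: go left to 38.
        38 is a leaf — visit 38.
      Visit 19.
      At 19: go right to 11.
        11 is a leaf — visit 11.
    Visit 27.
    At 27: no right child.
Full in-order sequence: 7, 30, 12, 31, 34, 26, 20, 22, 38, 19, 11, 27.

3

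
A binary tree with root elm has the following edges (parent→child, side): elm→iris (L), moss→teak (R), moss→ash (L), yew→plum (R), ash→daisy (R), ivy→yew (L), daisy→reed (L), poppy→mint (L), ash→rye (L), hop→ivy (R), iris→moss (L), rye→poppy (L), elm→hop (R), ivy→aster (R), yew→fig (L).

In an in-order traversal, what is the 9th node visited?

In-order visits the left subtree, then the node, then the right subtree.
At elm: go left to iris.
  At iris: go left to moss.
    At moss: go left to ash.
      At ash: go left to rye.
        At rye: go left to poppy.
          At poppy: go left to mint.
            mint is a leaf — visit mint.
          Visit poppy.
          At poppy: no right child.
        Visit rye.
        At rye: no right child.
      Visit ash.
      At ash: go right to daisy.
        At daisy: go left to reed.
          reed is a leaf — visit reed.
        Visit daisy.
        At daisy: no right child.
    Visit moss.
    At moss: go right to teak.
      teak is a leaf — visit teak.
  Visit iris.
  At iris: no right child.
Visit elm.
At elm: go right to hop.
  At hop: no left child.
  Visit hop.
  At hop: go right to ivy.
    At ivy: go left to yew.
      At yew: go left to fig.
        fig is a leaf — visit fig.
      Visit yew.
      At yew: go right to plum.
        plum is a leaf — visit plum.
    Visit ivy.
    At ivy: go right to aster.
      aster is a leaf — visit aster.
Full in-order sequence: mint, poppy, rye, ash, reed, daisy, moss, teak, iris, elm, hop, fig, yew, plum, ivy, aster.

iris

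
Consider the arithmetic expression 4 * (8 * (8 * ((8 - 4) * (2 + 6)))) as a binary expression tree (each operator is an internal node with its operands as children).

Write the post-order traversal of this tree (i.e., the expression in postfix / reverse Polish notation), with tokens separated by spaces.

Post-order on an expression tree gives postfix notation: for each operator, emit left operand, right operand, then the operator.

4 8 8 8 4 - 2 6 + * * * *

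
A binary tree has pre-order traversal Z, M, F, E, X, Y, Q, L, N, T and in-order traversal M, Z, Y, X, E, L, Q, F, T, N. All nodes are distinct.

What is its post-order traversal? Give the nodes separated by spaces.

M Y X L Q E T N F Z

The first element of pre-order is the root; it splits in-order into left and right subtrees.
Root Z: left subtree has 1 node {M}, right has 8 {Y, X, E, L, Q, F, T, N}.
  Root F: left subtree has 5 nodes {Y, X, E, L, Q}, right has 2 {T, N}.
    Root E: left subtree has 2 nodes {Y, X}, right has 2 {L, Q}.
      Root X: left subtree has 1 node {Y}, right has 0 { }.
      Root Q: left subtree has 1 node {L}, right has 0 { }.
    Root N: left subtree has 1 node {T}, right has 0 { }.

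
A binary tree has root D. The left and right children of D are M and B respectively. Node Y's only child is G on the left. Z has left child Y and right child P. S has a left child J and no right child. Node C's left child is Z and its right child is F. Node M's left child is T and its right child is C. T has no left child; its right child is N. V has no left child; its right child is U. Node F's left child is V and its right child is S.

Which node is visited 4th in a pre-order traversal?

Pre-order visits the node, then its left subtree, then its right subtree.
Visit D.
At D: go left to M.
  Visit M.
  At M: go left to T.
    Visit T.
    At T: no left child.
    At T: go right to N.
      N is a leaf — visit N.
  At M: go right to C.
    Visit C.
    At C: go left to Z.
      Visit Z.
      At Z: go left to Y.
        Visit Y.
        At Y: go left to G.
          G is a leaf — visit G.
        At Y: no right child.
      At Z: go right to P.
        P is a leaf — visit P.
    At C: go right to F.
      Visit F.
      At F: go left to V.
        Visit V.
        At V: no left child.
        At V: go right to U.
          U is a leaf — visit U.
      At F: go right to S.
        Visit S.
        At S: go left to J.
          J is a leaf — visit J.
        At S: no right child.
At D: go right to B.
  B is a leaf — visit B.
Full pre-order sequence: D, M, T, N, C, Z, Y, G, P, F, V, U, S, J, B.

N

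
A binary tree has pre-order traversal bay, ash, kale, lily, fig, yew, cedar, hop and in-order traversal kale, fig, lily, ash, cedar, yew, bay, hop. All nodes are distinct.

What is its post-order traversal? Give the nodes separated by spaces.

The first element of pre-order is the root; it splits in-order into left and right subtrees.
Root bay: left subtree has 6 nodes {kale, fig, lily, ash, cedar, yew}, right has 1 {hop}.
  Root ash: left subtree has 3 nodes {kale, fig, lily}, right has 2 {cedar, yew}.
    Root kale: left subtree has 0 nodes { }, right has 2 {fig, lily}.
      Root lily: left subtree has 1 node {fig}, right has 0 { }.
    Root yew: left subtree has 1 node {cedar}, right has 0 { }.

fig lily kale cedar yew ash hop bay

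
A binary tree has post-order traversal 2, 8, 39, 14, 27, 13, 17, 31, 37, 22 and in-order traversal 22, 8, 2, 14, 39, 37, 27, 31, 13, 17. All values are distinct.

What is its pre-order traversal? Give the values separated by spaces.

22 37 14 8 2 39 31 27 17 13

The last element of post-order is the root; it splits in-order into left and right subtrees.
Root 22: left subtree has 0 nodes { }, right has 9 {8, 2, 14, 39, 37, 27, 31, 13, 17}.
  Root 37: left subtree has 4 nodes {8, 2, 14, 39}, right has 4 {27, 31, 13, 17}.
    Root 14: left subtree has 2 nodes {8, 2}, right has 1 {39}.
      Root 8: left subtree has 0 nodes { }, right has 1 {2}.
    Root 31: left subtree has 1 node {27}, right has 2 {13, 17}.
      Root 17: left subtree has 1 node {13}, right has 0 { }.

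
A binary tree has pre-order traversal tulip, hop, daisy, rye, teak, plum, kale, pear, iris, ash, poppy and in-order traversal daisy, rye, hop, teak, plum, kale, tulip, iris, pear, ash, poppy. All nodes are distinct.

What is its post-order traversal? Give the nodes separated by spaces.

The first element of pre-order is the root; it splits in-order into left and right subtrees.
Root tulip: left subtree has 6 nodes {daisy, rye, hop, teak, plum, kale}, right has 4 {iris, pear, ash, poppy}.
  Root hop: left subtree has 2 nodes {daisy, rye}, right has 3 {teak, plum, kale}.
    Root daisy: left subtree has 0 nodes { }, right has 1 {rye}.
    Root teak: left subtree has 0 nodes { }, right has 2 {plum, kale}.
      Root plum: left subtree has 0 nodes { }, right has 1 {kale}.
  Root pear: left subtree has 1 node {iris}, right has 2 {ash, poppy}.
    Root ash: left subtree has 0 nodes { }, right has 1 {poppy}.

rye daisy kale plum teak hop iris poppy ash pear tulip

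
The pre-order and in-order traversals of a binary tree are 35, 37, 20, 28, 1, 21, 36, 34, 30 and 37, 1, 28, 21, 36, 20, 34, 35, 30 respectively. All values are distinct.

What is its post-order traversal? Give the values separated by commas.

The first element of pre-order is the root; it splits in-order into left and right subtrees.
Root 35: left subtree has 7 nodes {37, 1, 28, 21, 36, 20, 34}, right has 1 {30}.
  Root 37: left subtree has 0 nodes { }, right has 6 {1, 28, 21, 36, 20, 34}.
    Root 20: left subtree has 4 nodes {1, 28, 21, 36}, right has 1 {34}.
      Root 28: left subtree has 1 node {1}, right has 2 {21, 36}.
        Root 21: left subtree has 0 nodes { }, right has 1 {36}.

1, 36, 21, 28, 34, 20, 37, 30, 35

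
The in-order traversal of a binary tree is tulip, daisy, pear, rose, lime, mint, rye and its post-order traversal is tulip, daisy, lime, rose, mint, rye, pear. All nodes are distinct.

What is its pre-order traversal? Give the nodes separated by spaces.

The last element of post-order is the root; it splits in-order into left and right subtrees.
Root pear: left subtree has 2 nodes {tulip, daisy}, right has 4 {rose, lime, mint, rye}.
  Root daisy: left subtree has 1 node {tulip}, right has 0 { }.
  Root rye: left subtree has 3 nodes {rose, lime, mint}, right has 0 { }.
    Root mint: left subtree has 2 nodes {rose, lime}, right has 0 { }.
      Root rose: left subtree has 0 nodes { }, right has 1 {lime}.

pear daisy tulip rye mint rose lime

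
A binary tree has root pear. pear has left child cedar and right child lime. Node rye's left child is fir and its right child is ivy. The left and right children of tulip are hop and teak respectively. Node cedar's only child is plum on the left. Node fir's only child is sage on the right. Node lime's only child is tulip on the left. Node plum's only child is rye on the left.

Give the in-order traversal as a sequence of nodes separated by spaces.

In-order visits the left subtree, then the node, then the right subtree.
At pear: go left to cedar.
  At cedar: go left to plum.
    At plum: go left to rye.
      At rye: go left to fir.
        At fir: no left child.
        Visit fir.
        At fir: go right to sage.
          sage is a leaf — visit sage.
      Visit rye.
      At rye: go right to ivy.
        ivy is a leaf — visit ivy.
    Visit plum.
    At plum: no right child.
  Visit cedar.
  At cedar: no right child.
Visit pear.
At pear: go right to lime.
  At lime: go left to tulip.
    At tulip: go left to hop.
      hop is a leaf — visit hop.
    Visit tulip.
    At tulip: go right to teak.
      teak is a leaf — visit teak.
  Visit lime.
  At lime: no right child.

fir sage rye ivy plum cedar pear hop tulip teak lime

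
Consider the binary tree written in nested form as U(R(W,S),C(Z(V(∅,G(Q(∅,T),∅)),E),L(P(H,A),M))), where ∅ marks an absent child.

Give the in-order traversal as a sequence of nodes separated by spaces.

In-order visits the left subtree, then the node, then the right subtree.
At U: go left to R.
  At R: go left to W.
    W is a leaf — visit W.
  Visit R.
  At R: go right to S.
    S is a leaf — visit S.
Visit U.
At U: go right to C.
  At C: go left to Z.
    At Z: go left to V.
      At V: no left child.
      Visit V.
      At V: go right to G.
        At G: go left to Q.
          At Q: no left child.
          Visit Q.
          At Q: go right to T.
            T is a leaf — visit T.
        Visit G.
        At G: no right child.
    Visit Z.
    At Z: go right to E.
      E is a leaf — visit E.
  Visit C.
  At C: go right to L.
    At L: go left to P.
      At P: go left to H.
        H is a leaf — visit H.
      Visit P.
      At P: go right to A.
        A is a leaf — visit A.
    Visit L.
    At L: go right to M.
      M is a leaf — visit M.

W R S U V Q T G Z E C H P A L M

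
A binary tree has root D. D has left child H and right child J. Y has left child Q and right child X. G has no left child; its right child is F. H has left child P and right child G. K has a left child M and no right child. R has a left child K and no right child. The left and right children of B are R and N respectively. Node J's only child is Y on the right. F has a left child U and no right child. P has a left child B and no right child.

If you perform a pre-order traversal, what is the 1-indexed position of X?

15

Pre-order visits the node, then its left subtree, then its right subtree.
Visit D.
At D: go left to H.
  Visit H.
  At H: go left to P.
    Visit P.
    At P: go left to B.
      Visit B.
      At B: go left to R.
        Visit R.
        At R: go left to K.
          Visit K.
          At K: go left to M.
            M is a leaf — visit M.
          At K: no right child.
        At R: no right child.
      At B: go right to N.
        N is a leaf — visit N.
    At P: no right child.
  At H: go right to G.
    Visit G.
    At G: no left child.
    At G: go right to F.
      Visit F.
      At F: go left to U.
        U is a leaf — visit U.
      At F: no right child.
At D: go right to J.
  Visit J.
  At J: no left child.
  At J: go right to Y.
    Visit Y.
    At Y: go left to Q.
      Q is a leaf — visit Q.
    At Y: go right to X.
      X is a leaf — visit X.
Full pre-order sequence: D, H, P, B, R, K, M, N, G, F, U, J, Y, Q, X.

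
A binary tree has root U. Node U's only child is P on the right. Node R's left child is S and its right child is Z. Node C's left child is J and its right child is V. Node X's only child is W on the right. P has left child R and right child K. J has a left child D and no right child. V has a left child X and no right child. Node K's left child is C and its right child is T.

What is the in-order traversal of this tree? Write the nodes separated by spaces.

U S R Z P D J C X W V K T

In-order visits the left subtree, then the node, then the right subtree.
At U: no left child.
Visit U.
At U: go right to P.
  At P: go left to R.
    At R: go left to S.
      S is a leaf — visit S.
    Visit R.
    At R: go right to Z.
      Z is a leaf — visit Z.
  Visit P.
  At P: go right to K.
    At K: go left to C.
      At C: go left to J.
        At J: go left to D.
          D is a leaf — visit D.
        Visit J.
        At J: no right child.
      Visit C.
      At C: go right to V.
        At V: go left to X.
          At X: no left child.
          Visit X.
          At X: go right to W.
            W is a leaf — visit W.
        Visit V.
        At V: no right child.
    Visit K.
    At K: go right to T.
      T is a leaf — visit T.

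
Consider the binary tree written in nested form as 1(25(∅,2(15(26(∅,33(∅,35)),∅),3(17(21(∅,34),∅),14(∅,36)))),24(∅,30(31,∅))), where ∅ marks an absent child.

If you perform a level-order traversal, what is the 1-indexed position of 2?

4

Level-order visits nodes level by level from the root, left to right within each level.
Level 0: 1
Level 1: 25, 24
Level 2: 2, 30
Level 3: 15, 3, 31
Level 4: 26, 17, 14
Level 5: 33, 21, 36
Level 6: 35, 34
Full level-order sequence: 1, 25, 24, 2, 30, 15, 3, 31, 26, 17, 14, 33, 21, 36, 35, 34.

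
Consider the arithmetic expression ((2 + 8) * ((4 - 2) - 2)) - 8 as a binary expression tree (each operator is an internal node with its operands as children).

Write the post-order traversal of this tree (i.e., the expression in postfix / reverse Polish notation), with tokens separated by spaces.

2 8 + 4 2 - 2 - * 8 -

Post-order on an expression tree gives postfix notation: for each operator, emit left operand, right operand, then the operator.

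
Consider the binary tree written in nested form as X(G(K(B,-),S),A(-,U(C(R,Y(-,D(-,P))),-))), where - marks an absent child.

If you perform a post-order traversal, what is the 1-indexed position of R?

5

Post-order visits the left subtree, then the right subtree, then the node.
At X: go left to G.
  At G: go left to K.
    At K: go left to B.
      B is a leaf — visit B.
    At K: no right child.
    Visit K.
  At G: go right to S.
    S is a leaf — visit S.
  Visit G.
At X: go right to A.
  At A: no left child.
  At A: go right to U.
    At U: go left to C.
      At C: go left to R.
        R is a leaf — visit R.
      At C: go right to Y.
        At Y: no left child.
        At Y: go right to D.
          At D: no left child.
          At D: go right to P.
            P is a leaf — visit P.
          Visit D.
        Visit Y.
      Visit C.
    At U: no right child.
    Visit U.
  Visit A.
Visit X.
Full post-order sequence: B, K, S, G, R, P, D, Y, C, U, A, X.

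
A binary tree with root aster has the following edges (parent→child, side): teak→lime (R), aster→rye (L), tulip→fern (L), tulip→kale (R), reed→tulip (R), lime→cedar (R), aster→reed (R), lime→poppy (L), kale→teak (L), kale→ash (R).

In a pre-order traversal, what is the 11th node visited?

ash

Pre-order visits the node, then its left subtree, then its right subtree.
Visit aster.
At aster: go left to rye.
  rye is a leaf — visit rye.
At aster: go right to reed.
  Visit reed.
  At reed: no left child.
  At reed: go right to tulip.
    Visit tulip.
    At tulip: go left to fern.
      fern is a leaf — visit fern.
    At tulip: go right to kale.
      Visit kale.
      At kale: go left to teak.
        Visit teak.
        At teak: no left child.
        At teak: go right to lime.
          Visit lime.
          At lime: go left to poppy.
            poppy is a leaf — visit poppy.
          At lime: go right to cedar.
            cedar is a leaf — visit cedar.
      At kale: go right to ash.
        ash is a leaf — visit ash.
Full pre-order sequence: aster, rye, reed, tulip, fern, kale, teak, lime, poppy, cedar, ash.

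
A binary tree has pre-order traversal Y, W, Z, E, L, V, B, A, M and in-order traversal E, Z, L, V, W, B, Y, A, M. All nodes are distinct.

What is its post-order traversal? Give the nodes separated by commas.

E, V, L, Z, B, W, M, A, Y

The first element of pre-order is the root; it splits in-order into left and right subtrees.
Root Y: left subtree has 6 nodes {E, Z, L, V, W, B}, right has 2 {A, M}.
  Root W: left subtree has 4 nodes {E, Z, L, V}, right has 1 {B}.
    Root Z: left subtree has 1 node {E}, right has 2 {L, V}.
      Root L: left subtree has 0 nodes { }, right has 1 {V}.
  Root A: left subtree has 0 nodes { }, right has 1 {M}.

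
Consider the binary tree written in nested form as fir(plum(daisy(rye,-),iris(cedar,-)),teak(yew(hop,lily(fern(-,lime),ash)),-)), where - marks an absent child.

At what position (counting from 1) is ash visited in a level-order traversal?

12

Level-order visits nodes level by level from the root, left to right within each level.
Level 0: fir
Level 1: plum, teak
Level 2: daisy, iris, yew
Level 3: rye, cedar, hop, lily
Level 4: fern, ash
Level 5: lime
Full level-order sequence: fir, plum, teak, daisy, iris, yew, rye, cedar, hop, lily, fern, ash, lime.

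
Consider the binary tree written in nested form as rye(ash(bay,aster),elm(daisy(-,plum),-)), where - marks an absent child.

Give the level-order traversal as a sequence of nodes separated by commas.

rye, ash, elm, bay, aster, daisy, plum

Level-order visits nodes level by level from the root, left to right within each level.
Level 0: rye
Level 1: ash, elm
Level 2: bay, aster, daisy
Level 3: plum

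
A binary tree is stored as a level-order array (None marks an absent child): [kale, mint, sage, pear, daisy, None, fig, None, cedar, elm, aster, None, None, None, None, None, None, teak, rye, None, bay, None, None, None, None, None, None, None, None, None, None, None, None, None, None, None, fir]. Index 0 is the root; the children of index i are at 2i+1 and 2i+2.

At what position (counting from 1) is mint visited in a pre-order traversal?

2

Pre-order visits the node, then its left subtree, then its right subtree.
Visit kale.
At kale: go left to mint.
  Visit mint.
  At mint: go left to pear.
    Visit pear.
    At pear: no left child.
    At pear: go right to cedar.
      Visit cedar.
      At cedar: go left to teak.
        Visit teak.
        At teak: no left child.
        At teak: go right to fir.
          fir is a leaf — visit fir.
      At cedar: go right to rye.
        rye is a leaf — visit rye.
  At mint: go right to daisy.
    Visit daisy.
    At daisy: go left to elm.
      Visit elm.
      At elm: no left child.
      At elm: go right to bay.
        bay is a leaf — visit bay.
    At daisy: go right to aster.
      aster is a leaf — visit aster.
At kale: go right to sage.
  Visit sage.
  At sage: no left child.
  At sage: go right to fig.
    fig is a leaf — visit fig.
Full pre-order sequence: kale, mint, pear, cedar, teak, fir, rye, daisy, elm, bay, aster, sage, fig.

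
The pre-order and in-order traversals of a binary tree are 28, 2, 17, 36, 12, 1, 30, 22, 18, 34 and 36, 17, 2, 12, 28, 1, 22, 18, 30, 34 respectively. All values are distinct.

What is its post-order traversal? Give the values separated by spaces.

The first element of pre-order is the root; it splits in-order into left and right subtrees.
Root 28: left subtree has 4 nodes {36, 17, 2, 12}, right has 5 {1, 22, 18, 30, 34}.
  Root 2: left subtree has 2 nodes {36, 17}, right has 1 {12}.
    Root 17: left subtree has 1 node {36}, right has 0 { }.
  Root 1: left subtree has 0 nodes { }, right has 4 {22, 18, 30, 34}.
    Root 30: left subtree has 2 nodes {22, 18}, right has 1 {34}.
      Root 22: left subtree has 0 nodes { }, right has 1 {18}.

36 17 12 2 18 22 34 30 1 28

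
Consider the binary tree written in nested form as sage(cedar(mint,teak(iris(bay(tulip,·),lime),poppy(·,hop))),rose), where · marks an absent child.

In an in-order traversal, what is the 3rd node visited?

In-order visits the left subtree, then the node, then the right subtree.
At sage: go left to cedar.
  At cedar: go left to mint.
    mint is a leaf — visit mint.
  Visit cedar.
  At cedar: go right to teak.
    At teak: go left to iris.
      At iris: go left to bay.
        At bay: go left to tulip.
          tulip is a leaf — visit tulip.
        Visit bay.
        At bay: no right child.
      Visit iris.
      At iris: go right to lime.
        lime is a leaf — visit lime.
    Visit teak.
    At teak: go right to poppy.
      At poppy: no left child.
      Visit poppy.
      At poppy: go right to hop.
        hop is a leaf — visit hop.
Visit sage.
At sage: go right to rose.
  rose is a leaf — visit rose.
Full in-order sequence: mint, cedar, tulip, bay, iris, lime, teak, poppy, hop, sage, rose.

tulip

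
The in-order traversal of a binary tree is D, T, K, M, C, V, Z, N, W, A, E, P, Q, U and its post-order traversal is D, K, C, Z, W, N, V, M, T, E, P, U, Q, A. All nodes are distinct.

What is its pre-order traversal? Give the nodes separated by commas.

A, T, D, M, K, V, C, N, Z, W, Q, P, E, U

The last element of post-order is the root; it splits in-order into left and right subtrees.
Root A: left subtree has 9 nodes {D, T, K, M, C, V, Z, N, W}, right has 4 {E, P, Q, U}.
  Root T: left subtree has 1 node {D}, right has 7 {K, M, C, V, Z, N, W}.
    Root M: left subtree has 1 node {K}, right has 5 {C, V, Z, N, W}.
      Root V: left subtree has 1 node {C}, right has 3 {Z, N, W}.
        Root N: left subtree has 1 node {Z}, right has 1 {W}.
  Root Q: left subtree has 2 nodes {E, P}, right has 1 {U}.
    Root P: left subtree has 1 node {E}, right has 0 { }.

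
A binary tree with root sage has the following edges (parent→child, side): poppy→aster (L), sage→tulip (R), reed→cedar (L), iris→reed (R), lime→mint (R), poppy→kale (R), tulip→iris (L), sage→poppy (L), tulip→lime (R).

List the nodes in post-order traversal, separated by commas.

Post-order visits the left subtree, then the right subtree, then the node.
At sage: go left to poppy.
  At poppy: go left to aster.
    aster is a leaf — visit aster.
  At poppy: go right to kale.
    kale is a leaf — visit kale.
  Visit poppy.
At sage: go right to tulip.
  At tulip: go left to iris.
    At iris: no left child.
    At iris: go right to reed.
      At reed: go left to cedar.
        cedar is a leaf — visit cedar.
      At reed: no right child.
      Visit reed.
    Visit iris.
  At tulip: go right to lime.
    At lime: no left child.
    At lime: go right to mint.
      mint is a leaf — visit mint.
    Visit lime.
  Visit tulip.
Visit sage.

aster, kale, poppy, cedar, reed, iris, mint, lime, tulip, sage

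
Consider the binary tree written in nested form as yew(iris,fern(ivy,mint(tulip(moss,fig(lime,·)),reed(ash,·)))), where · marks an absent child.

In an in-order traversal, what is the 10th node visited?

ash

In-order visits the left subtree, then the node, then the right subtree.
At yew: go left to iris.
  iris is a leaf — visit iris.
Visit yew.
At yew: go right to fern.
  At fern: go left to ivy.
    ivy is a leaf — visit ivy.
  Visit fern.
  At fern: go right to mint.
    At mint: go left to tulip.
      At tulip: go left to moss.
        moss is a leaf — visit moss.
      Visit tulip.
      At tulip: go right to fig.
        At fig: go left to lime.
          lime is a leaf — visit lime.
        Visit fig.
        At fig: no right child.
    Visit mint.
    At mint: go right to reed.
      At reed: go left to ash.
        ash is a leaf — visit ash.
      Visit reed.
      At reed: no right child.
Full in-order sequence: iris, yew, ivy, fern, moss, tulip, lime, fig, mint, ash, reed.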